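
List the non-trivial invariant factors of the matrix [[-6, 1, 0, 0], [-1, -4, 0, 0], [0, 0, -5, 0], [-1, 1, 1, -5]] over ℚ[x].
(x + 5)^2, (x + 5)^2

The Jordan structure of A has elementary divisors (x + 5)^2, (x + 5)^2. Arranging the block sizes at each eigenvalue in decreasing order and taking row products gives the invariant factors.

Invariant factors (smallest first, each dividing the next): (x + 5)^2, (x + 5)^2.

Check: the last factor (x + 5)^2 is the minimal polynomial, and the product (x + 5)^4 is the characteristic polynomial.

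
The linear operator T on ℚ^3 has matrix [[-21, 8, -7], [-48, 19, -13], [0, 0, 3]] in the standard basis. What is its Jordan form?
The characteristic polynomial is det(xI - A) = (x - 3)^2(x + 5), so the eigenvalues are -5 (algebraic multiplicity 1), 3 (algebraic multiplicity 2).

For λ = -5: algebraic multiplicity 1 gives one 1×1 block.

For λ = 3: rank(A - 3I) = 2, rank((A - 3I)^2) = 1. The eigenspace has dimension 3 - 2 = 1, so there is 1 Jordan block; the rank sequence gives block sizes [2].

Assembling the blocks gives the Jordan form J above.

J = [[-5, 0, 0], [0, 3, 1], [0, 0, 3]]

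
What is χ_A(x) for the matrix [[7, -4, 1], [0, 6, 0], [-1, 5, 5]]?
xI - A = [[x - 7, 4, -1], [0, x - 6, 0], [1, -5, x - 5]].

Expanding det(xI - A) along the first row:
det(xI - A) = + (x - 7)·det([[x - 6, 0], [-5, x - 5]]) - (4)·det([[0, 0], [1, x - 5]]) + (-1)·det([[0, x - 6], [1, -5]]).

Evaluating gives χ_A(x) = x^3 - 18x^2 + 108x - 216 = (x - 6)^3.

χ_A(x) = (x - 6)^3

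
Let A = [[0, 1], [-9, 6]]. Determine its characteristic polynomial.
χ_A(x) = (x - 3)^2

xI - A = [[x, -1], [9, x - 6]].

Expanding det(xI - A) along the first row:
det(xI - A) = + (x)·det([[x - 6]]) - (-1)·det([[9]]).

Evaluating gives χ_A(x) = x^2 - 6x + 9 = (x - 3)^2.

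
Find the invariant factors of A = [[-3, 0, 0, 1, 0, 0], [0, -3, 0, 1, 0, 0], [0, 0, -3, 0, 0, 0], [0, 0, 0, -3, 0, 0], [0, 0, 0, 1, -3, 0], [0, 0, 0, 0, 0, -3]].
The Jordan structure of A has elementary divisors (x + 3)^2, (x + 3), (x + 3), (x + 3), (x + 3). Arranging the block sizes at each eigenvalue in decreasing order and taking row products gives the invariant factors.

Invariant factors (smallest first, each dividing the next): x + 3, x + 3, x + 3, x + 3, (x + 3)^2.

Check: the last factor (x + 3)^2 is the minimal polynomial, and the product (x + 3)^6 is the characteristic polynomial.

x + 3, x + 3, x + 3, x + 3, (x + 3)^2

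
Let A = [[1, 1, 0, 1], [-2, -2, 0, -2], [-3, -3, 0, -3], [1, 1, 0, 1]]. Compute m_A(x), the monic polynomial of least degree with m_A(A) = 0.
The characteristic polynomial factors as x^4. The minimal polynomial is ∏(x - λ)^{k_λ} where k_λ is the size of the largest Jordan block at λ.

For λ = 0: rank(A) = 1, and the largest Jordan block has size 2 (the smallest k with rank(A^k) = rank(A^(k+1))).

So m_A(x) = x^2.

m_A(x) = x^2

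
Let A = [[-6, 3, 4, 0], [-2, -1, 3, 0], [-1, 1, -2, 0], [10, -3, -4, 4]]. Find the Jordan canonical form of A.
J = [[-3, 1, 0, 0], [0, -3, 1, 0], [0, 0, -3, 0], [0, 0, 0, 4]]

The characteristic polynomial is det(xI - A) = (x - 4)(x + 3)^3, so the eigenvalues are -3 (algebraic multiplicity 3), 4 (algebraic multiplicity 1).

For λ = -3: rank(A + 3I) = 3, rank((A + 3I)^2) = 2, rank((A + 3I)^3) = 1. The eigenspace has dimension 4 - 3 = 1, so there is 1 Jordan block; the rank sequence gives block sizes [3].

For λ = 4: algebraic multiplicity 1 gives one 1×1 block.

Assembling the blocks gives the Jordan form J above.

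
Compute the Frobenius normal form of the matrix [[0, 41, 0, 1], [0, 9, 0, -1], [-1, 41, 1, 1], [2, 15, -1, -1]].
The invariant factors of A (the non-unit diagonal entries of the Smith normal form of xI - A over ℚ[x]) are (x - 5)^2(x - 1)(x + 2), each dividing the next. The characteristic polynomial is their product, (x - 5)^2(x - 1)(x + 2).

The rational canonical form is the block-diagonal matrix of companion matrices C(f_i):
R = [[0, 0, 0, 50], [1, 0, 0, -45], [0, 1, 0, -13], [0, 0, 1, 9]].

R = [[0, 0, 0, 50], [1, 0, 0, -45], [0, 1, 0, -13], [0, 0, 1, 9]]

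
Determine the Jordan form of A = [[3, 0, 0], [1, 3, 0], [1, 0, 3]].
The characteristic polynomial is det(xI - A) = (x - 3)^3, so the eigenvalues are 3 (algebraic multiplicity 3).

For λ = 3: rank(A - 3I) = 1, rank((A - 3I)^2) = 0. The eigenspace has dimension 3 - 1 = 2, so there are 2 Jordan blocks; the rank sequence gives block sizes [2, 1].

Assembling the blocks gives the Jordan form J above.

J = [[3, 1, 0], [0, 3, 0], [0, 0, 3]]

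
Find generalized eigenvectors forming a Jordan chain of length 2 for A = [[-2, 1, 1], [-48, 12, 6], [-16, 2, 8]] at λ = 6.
We seek v_1 ∈ ker((A - 6I)^2) \ ker(A - 6I), then set v_{i+1} = (A - 6I) v_i.

One such chain is v_1 = [[0, 0, 1]]^T, v_2 = [[1, 6, 2]]^T. Check: (A - 6I) v_2 = [[0, 0, 0]]^T = 0.

v_1 = [[0, 0, 1]]^T, v_2 = [[1, 6, 2]]^T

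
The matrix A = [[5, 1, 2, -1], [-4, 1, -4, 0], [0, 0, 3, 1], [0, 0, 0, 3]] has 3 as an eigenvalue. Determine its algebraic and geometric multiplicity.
algebraic multiplicity 4, geometric multiplicity 2

The characteristic polynomial is (x - 3)^4, so the factor x - 3 appears with exponent 4: the algebraic multiplicity is 4.

rank(A - 3I) = 2, so the eigenspace has dimension 4 - 2 = 2: the geometric multiplicity is 2.

Since 2 < 4, A is not diagonalizable.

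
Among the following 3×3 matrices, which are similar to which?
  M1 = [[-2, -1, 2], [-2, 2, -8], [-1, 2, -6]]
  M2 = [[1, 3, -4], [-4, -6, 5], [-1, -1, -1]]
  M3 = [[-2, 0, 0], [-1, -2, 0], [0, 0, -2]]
2 classes: {M1, M2}, {M3}

Characteristic polynomials: χ_{M1} = (x + 2)^3, χ_{M2} = (x + 2)^3, χ_{M3} = (x + 2)^3.

{M1, M2}: invariant factors (x + 2)^3.

{M3}: invariant factors x + 2, (x + 2)^2.

Matrices are similar if and only if their invariant-factor lists agree; the partition into similarity classes is {M1, M2}, {M3}.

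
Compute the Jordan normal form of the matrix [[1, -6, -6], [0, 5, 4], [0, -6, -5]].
J = [[-1, 0, 0], [0, 1, 0], [0, 0, 1]]

The characteristic polynomial is det(xI - A) = (x - 1)^2(x + 1), so the eigenvalues are -1 (algebraic multiplicity 1), 1 (algebraic multiplicity 2).

For λ = -1: algebraic multiplicity 1 gives one 1×1 block.

For λ = 1: rank(A - I) = 1. The eigenspace has dimension 3 - 1 = 2, so there are 2 Jordan blocks; the rank sequence gives block sizes [1, 1].

Assembling the blocks gives the Jordan form J above.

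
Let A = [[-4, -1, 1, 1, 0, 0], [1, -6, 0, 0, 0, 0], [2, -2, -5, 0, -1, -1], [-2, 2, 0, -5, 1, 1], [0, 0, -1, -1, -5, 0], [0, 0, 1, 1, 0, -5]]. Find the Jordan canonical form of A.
J = [[-5, 1, 0, 0, 0, 0], [0, -5, 1, 0, 0, 0], [0, 0, -5, 0, 0, 0], [0, 0, 0, -5, 1, 0], [0, 0, 0, 0, -5, 0], [0, 0, 0, 0, 0, -5]]

The characteristic polynomial is det(xI - A) = (x + 5)^6, so the eigenvalues are -5 (algebraic multiplicity 6).

For λ = -5: rank(A + 5I) = 3, rank((A + 5I)^2) = 1, rank((A + 5I)^3) = 0. The eigenspace has dimension 6 - 3 = 3, so there are 3 Jordan blocks; the rank sequence gives block sizes [3, 2, 1].

Assembling the blocks gives the Jordan form J above.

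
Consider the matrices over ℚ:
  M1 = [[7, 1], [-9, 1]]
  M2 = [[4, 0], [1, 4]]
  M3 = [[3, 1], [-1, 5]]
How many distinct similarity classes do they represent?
1 class: {M1, M2, M3}

Characteristic polynomials: χ_{M1} = (x - 4)^2, χ_{M2} = (x - 4)^2, χ_{M3} = (x - 4)^2.

{M1, M2, M3}: invariant factors (x - 4)^2.

Matrices are similar if and only if their invariant-factor lists agree; the partition into similarity classes is {M1, M2, M3}.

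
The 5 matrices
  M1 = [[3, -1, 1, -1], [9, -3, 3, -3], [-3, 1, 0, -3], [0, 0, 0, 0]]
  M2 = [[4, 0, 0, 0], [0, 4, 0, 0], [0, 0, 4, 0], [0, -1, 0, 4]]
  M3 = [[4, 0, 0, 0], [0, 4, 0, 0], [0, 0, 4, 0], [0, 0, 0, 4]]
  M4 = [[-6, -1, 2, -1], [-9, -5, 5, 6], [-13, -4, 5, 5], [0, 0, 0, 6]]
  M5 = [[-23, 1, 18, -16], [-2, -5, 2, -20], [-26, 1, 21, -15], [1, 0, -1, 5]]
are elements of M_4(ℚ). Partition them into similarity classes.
5 classes: {M1}, {M2}, {M3}, {M4}, {M5}

Characteristic polynomials: χ_{M1} = x^4, χ_{M2} = (x - 4)^4, χ_{M3} = (x - 4)^4, χ_{M4} = (x - 6)(x + 2)^3, χ_{M5} = (x - 4)^2(x + 5)^2.

{M1}: invariant factors x, x^3.

{M2}: invariant factors x - 4, x - 4, (x - 4)^2.

{M3}: invariant factors x - 4, x - 4, x - 4, x - 4.

{M4}: invariant factors (x - 6)(x + 2)^3.

{M5}: invariant factors (x - 4)^2(x + 5)^2.

Matrices are similar if and only if their invariant-factor lists agree; the partition into similarity classes is {M1}, {M2}, {M3}, {M4}, {M5}.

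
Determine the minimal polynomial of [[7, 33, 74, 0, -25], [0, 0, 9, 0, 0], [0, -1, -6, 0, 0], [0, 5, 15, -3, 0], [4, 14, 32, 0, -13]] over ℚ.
The characteristic polynomial factors as (x + 3)^5. The minimal polynomial is ∏(x - λ)^{k_λ} where k_λ is the size of the largest Jordan block at λ.

For λ = -3: rank(A + 3I) = 2, and the largest Jordan block has size 3 (the smallest k with rank((A + 3I)^k) = rank((A + 3I)^(k+1))).

So m_A(x) = (x + 3)^3.

m_A(x) = (x + 3)^3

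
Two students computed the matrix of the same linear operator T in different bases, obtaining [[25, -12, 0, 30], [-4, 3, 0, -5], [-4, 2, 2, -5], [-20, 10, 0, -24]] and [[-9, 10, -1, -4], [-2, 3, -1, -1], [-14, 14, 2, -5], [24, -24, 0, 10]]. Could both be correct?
Two matrices over a field are similar if and only if they have the same invariant factors.

Both A and B have characteristic polynomial (x - 2)^2(x - 1)^2 and minimal polynomial (x - 2)^2(x - 1). Computing further, both have invariant factors x - 1, (x - 2)^2(x - 1). Hence A and B are similar.

Yes.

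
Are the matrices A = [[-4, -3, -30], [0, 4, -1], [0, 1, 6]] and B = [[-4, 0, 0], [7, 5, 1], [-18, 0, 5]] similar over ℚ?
Two matrices over a field are similar if and only if they have the same invariant factors.

Both A and B have characteristic polynomial (x - 5)^2(x + 4) and minimal polynomial (x - 5)^2(x + 4). Computing further, both have invariant factors (x - 5)^2(x + 4). Hence A and B are similar.

Yes.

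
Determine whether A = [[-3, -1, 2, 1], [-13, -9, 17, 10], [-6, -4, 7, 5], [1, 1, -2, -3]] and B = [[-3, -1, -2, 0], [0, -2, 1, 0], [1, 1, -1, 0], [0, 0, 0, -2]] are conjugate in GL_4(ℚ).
Yes.

Two matrices over a field are similar if and only if they have the same invariant factors.

Both A and B have characteristic polynomial (x + 2)^4 and minimal polynomial (x + 2)^3. Computing further, both have invariant factors x + 2, (x + 2)^3. Hence A and B are similar.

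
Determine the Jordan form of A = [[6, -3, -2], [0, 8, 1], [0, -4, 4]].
J = [[6, 1, 0], [0, 6, 1], [0, 0, 6]]

The characteristic polynomial is det(xI - A) = (x - 6)^3, so the eigenvalues are 6 (algebraic multiplicity 3).

For λ = 6: rank(A - 6I) = 2, rank((A - 6I)^2) = 1, rank((A - 6I)^3) = 0. The eigenspace has dimension 3 - 2 = 1, so there is 1 Jordan block; the rank sequence gives block sizes [3].

Assembling the blocks gives the Jordan form J above.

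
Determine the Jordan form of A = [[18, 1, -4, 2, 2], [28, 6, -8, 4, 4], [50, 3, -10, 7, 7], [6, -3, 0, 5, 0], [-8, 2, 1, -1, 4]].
The characteristic polynomial is det(xI - A) = (x - 5)^3(x - 4)^2, so the eigenvalues are 4 (algebraic multiplicity 2), 5 (algebraic multiplicity 3).

For λ = 4: rank(A - 4I) = 4, rank((A - 4I)^2) = 3. The eigenspace has dimension 5 - 4 = 1, so there is 1 Jordan block; the rank sequence gives block sizes [2].

For λ = 5: rank(A - 5I) = 3, rank((A - 5I)^2) = 2. The eigenspace has dimension 5 - 3 = 2, so there are 2 Jordan blocks; the rank sequence gives block sizes [2, 1].

Assembling the blocks gives the Jordan form J above.

J = [[4, 1, 0, 0, 0], [0, 4, 0, 0, 0], [0, 0, 5, 1, 0], [0, 0, 0, 5, 0], [0, 0, 0, 0, 5]]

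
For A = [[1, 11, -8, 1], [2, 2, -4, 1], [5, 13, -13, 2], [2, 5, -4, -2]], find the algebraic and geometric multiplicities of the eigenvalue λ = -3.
The characteristic polynomial is (x + 3)^4, so the factor x + 3 appears with exponent 4: the algebraic multiplicity is 4.

rank(A + 3I) = 2, so the eigenspace has dimension 4 - 2 = 2: the geometric multiplicity is 2.

Since 2 < 4, A is not diagonalizable.

algebraic multiplicity 4, geometric multiplicity 2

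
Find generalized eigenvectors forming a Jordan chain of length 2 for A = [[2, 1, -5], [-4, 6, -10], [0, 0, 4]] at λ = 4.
We seek v_1 ∈ ker((A - 4I)^2) \ ker(A - 4I), then set v_{i+1} = (A - 4I) v_i.

One such chain is v_1 = [[2, 5, 0]]^T, v_2 = [[1, 2, 0]]^T. Check: (A - 4I) v_2 = [[0, 0, 0]]^T = 0.

v_1 = [[2, 5, 0]]^T, v_2 = [[1, 2, 0]]^T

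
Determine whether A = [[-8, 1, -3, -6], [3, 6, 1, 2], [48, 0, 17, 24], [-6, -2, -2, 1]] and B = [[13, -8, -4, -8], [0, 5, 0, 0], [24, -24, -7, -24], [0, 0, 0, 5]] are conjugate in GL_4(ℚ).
Both have characteristic polynomial (x - 5)^3(x - 1), but the minimal polynomial of A is (x - 5)^2(x - 1) while the minimal polynomial of B is (x - 5)(x - 1). The minimal polynomial is a similarity invariant, so A and B are not similar.

No.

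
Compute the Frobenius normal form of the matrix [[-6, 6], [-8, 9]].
The invariant factors of A (the non-unit diagonal entries of the Smith normal form of xI - A over ℚ[x]) are x^2 - 3x - 6, each dividing the next. The characteristic polynomial is their product, x^2 - 3x - 6.

The rational canonical form is the block-diagonal matrix of companion matrices C(f_i):
R = [[0, 6], [1, 3]].

Note the characteristic polynomial does not split into linear factors over ℚ, so A has no Jordan form over ℚ; the rational canonical form exists over any field.

R = [[0, 6], [1, 3]]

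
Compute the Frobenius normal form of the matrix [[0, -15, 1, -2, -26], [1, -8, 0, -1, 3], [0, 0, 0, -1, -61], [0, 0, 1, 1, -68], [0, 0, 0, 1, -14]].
R = [[0, -15, 0, 0, 0], [1, -8, 0, 0, 0], [0, 0, 0, 0, -75], [0, 0, 1, 0, -55], [0, 0, 0, 1, -13]]

The invariant factors of A (the non-unit diagonal entries of the Smith normal form of xI - A over ℚ[x]) are (x + 3)(x + 5), (x + 3)(x + 5)^2, each dividing the next. The characteristic polynomial is their product, (x + 3)^2(x + 5)^3.

The rational canonical form is the block-diagonal matrix of companion matrices C(f_i):
R = [[0, -15, 0, 0, 0], [1, -8, 0, 0, 0], [0, 0, 0, 0, -75], [0, 0, 1, 0, -55], [0, 0, 0, 1, -13]].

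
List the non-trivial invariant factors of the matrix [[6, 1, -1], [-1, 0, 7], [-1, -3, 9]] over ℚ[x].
(x - 5)^3

The Jordan structure of A has elementary divisors (x - 5)^3. Arranging the block sizes at each eigenvalue in decreasing order and taking row products gives the invariant factors.

Invariant factors (smallest first, each dividing the next): (x - 5)^3.

Check: the last factor (x - 5)^3 is the minimal polynomial, and the product (x - 5)^3 is the characteristic polynomial.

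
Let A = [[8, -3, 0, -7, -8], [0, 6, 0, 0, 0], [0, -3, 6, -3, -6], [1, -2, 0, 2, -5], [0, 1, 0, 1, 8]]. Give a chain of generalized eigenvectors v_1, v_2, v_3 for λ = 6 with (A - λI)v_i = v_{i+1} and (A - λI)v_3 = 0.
We seek v_1 ∈ ker((A - 6I)^3) \ ker((A - 6I)^2), then set v_{i+1} = (A - 6I) v_i.

One such chain is v_1 = [[1, 0, 1, 0, 0]]^T, v_2 = [[2, 0, 0, 1, 0]]^T, v_3 = [[-3, 0, -3, -2, 1]]^T. Check: (A - 6I) v_3 = [[0, 0, 0, 0, 0]]^T = 0.

v_1 = [[1, 0, 1, 0, 0]]^T, v_2 = [[2, 0, 0, 1, 0]]^T, v_3 = [[-3, 0, -3, -2, 1]]^T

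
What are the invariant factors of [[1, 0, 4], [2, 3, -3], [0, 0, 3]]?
The Jordan structure of A has elementary divisors (x - 1), (x - 3)^2. Arranging the block sizes at each eigenvalue in decreasing order and taking row products gives the invariant factors.

Invariant factors (smallest first, each dividing the next): (x - 3)^2(x - 1).

Check: the last factor (x - 3)^2(x - 1) is the minimal polynomial, and the product (x - 3)^2(x - 1) is the characteristic polynomial.

(x - 3)^2(x - 1)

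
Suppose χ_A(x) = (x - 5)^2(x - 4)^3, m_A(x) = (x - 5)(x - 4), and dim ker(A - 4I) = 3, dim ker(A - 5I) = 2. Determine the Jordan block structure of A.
λ = 4: algebraic multiplicity 3 (exponent in χ_A), largest block size 1 (exponent in m_A), 3 blocks (geometric multiplicity). These force block sizes [1, 1, 1].
λ = 5: algebraic multiplicity 2 (exponent in χ_A), largest block size 1 (exponent in m_A), 2 blocks (geometric multiplicity). These force block sizes [1, 1].

Jordan blocks: (4, 1), (4, 1), (4, 1), (5, 1), (5, 1)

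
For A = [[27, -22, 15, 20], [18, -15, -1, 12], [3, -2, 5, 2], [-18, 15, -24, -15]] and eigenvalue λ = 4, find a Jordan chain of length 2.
v_1 = [[1, 1, 0, 0]]^T, v_2 = [[1, -1, 1, -3]]^T

We seek v_1 ∈ ker((A - 4I)^2) \ ker(A - 4I), then set v_{i+1} = (A - 4I) v_i.

One such chain is v_1 = [[1, 1, 0, 0]]^T, v_2 = [[1, -1, 1, -3]]^T. Check: (A - 4I) v_2 = [[0, 0, 0, 0]]^T = 0.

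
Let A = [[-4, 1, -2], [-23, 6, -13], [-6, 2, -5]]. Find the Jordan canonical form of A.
The characteristic polynomial is det(xI - A) = (x + 1)^3, so the eigenvalues are -1 (algebraic multiplicity 3).

For λ = -1: rank(A + I) = 2, rank((A + I)^2) = 1, rank((A + I)^3) = 0. The eigenspace has dimension 3 - 2 = 1, so there is 1 Jordan block; the rank sequence gives block sizes [3].

Assembling the blocks gives the Jordan form J above.

J = [[-1, 1, 0], [0, -1, 1], [0, 0, -1]]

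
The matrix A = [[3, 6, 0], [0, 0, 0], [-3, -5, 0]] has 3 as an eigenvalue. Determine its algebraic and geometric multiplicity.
The characteristic polynomial is x^2(x - 3), so the factor x - 3 appears with exponent 1: the algebraic multiplicity is 1.

rank(A - 3I) = 2, so the eigenspace has dimension 3 - 2 = 1: the geometric multiplicity is 1.

algebraic multiplicity 1, geometric multiplicity 1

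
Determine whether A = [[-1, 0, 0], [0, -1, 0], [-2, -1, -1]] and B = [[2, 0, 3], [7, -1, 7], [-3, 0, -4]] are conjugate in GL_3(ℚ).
Yes.

Two matrices over a field are similar if and only if they have the same invariant factors.

Both A and B have characteristic polynomial (x + 1)^3 and minimal polynomial (x + 1)^2. Computing further, both have invariant factors x + 1, (x + 1)^2. Hence A and B are similar.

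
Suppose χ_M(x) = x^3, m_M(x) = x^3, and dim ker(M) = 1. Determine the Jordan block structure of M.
Jordan blocks: (0, 3)

λ = 0: algebraic multiplicity 3 (exponent in χ_M), largest block size 3 (exponent in m_M), 1 block (geometric multiplicity). This forces block sizes [3].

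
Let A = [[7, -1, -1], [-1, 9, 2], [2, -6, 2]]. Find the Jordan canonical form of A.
J = [[6, 1, 0], [0, 6, 1], [0, 0, 6]]

The characteristic polynomial is det(xI - A) = (x - 6)^3, so the eigenvalues are 6 (algebraic multiplicity 3).

For λ = 6: rank(A - 6I) = 2, rank((A - 6I)^2) = 1, rank((A - 6I)^3) = 0. The eigenspace has dimension 3 - 2 = 1, so there is 1 Jordan block; the rank sequence gives block sizes [3].

Assembling the blocks gives the Jordan form J above.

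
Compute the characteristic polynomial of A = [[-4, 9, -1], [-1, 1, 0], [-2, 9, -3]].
χ_A(x) = (x + 2)^3

xI - A = [[x + 4, -9, 1], [1, x - 1, 0], [2, -9, x + 3]].

Expanding det(xI - A) along the first row:
det(xI - A) = + (x + 4)·det([[x - 1, 0], [-9, x + 3]]) - (-9)·det([[1, 0], [2, x + 3]]) + (1)·det([[1, x - 1], [2, -9]]).

Evaluating gives χ_A(x) = x^3 + 6x^2 + 12x + 8 = (x + 2)^3.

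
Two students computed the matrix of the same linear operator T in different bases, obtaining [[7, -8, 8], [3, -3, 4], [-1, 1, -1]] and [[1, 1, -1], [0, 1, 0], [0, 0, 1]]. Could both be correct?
No.

Both have characteristic polynomial (x - 1)^3, but the minimal polynomial of A is (x - 1)^3 while the minimal polynomial of B is (x - 1)^2. The minimal polynomial is a similarity invariant, so A and B are not similar.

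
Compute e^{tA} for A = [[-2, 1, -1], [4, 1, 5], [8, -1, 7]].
A has Jordan form J = [[0, 1, 0], [0, 0, 0], [0, 0, 6]] with A = PJP^{-1}, so e^{tA} = P e^{tJ} P^{-1}.

For a Jordan block J_k(λ), e^{tJ_k(λ)} = e^{λt} · (I + tN + t^2 N^2/2! + ... + t^{k-1} N^{k-1}/(k-1)!) where N is the nilpotent superdiagonal part.

Assembling the blocks and conjugating back gives the entries of e^{tA} as shown above.

e^{tA} = [[1 - 2*t, t, -t], [-2*t + e^{6*t} - 1, t + 1, -t + e^{6*t} - 1], [2*t + e^{6*t} - 1, -t, t + e^{6*t}]]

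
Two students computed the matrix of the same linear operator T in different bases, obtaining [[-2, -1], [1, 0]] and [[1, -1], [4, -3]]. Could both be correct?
Two matrices over a field are similar if and only if they have the same invariant factors.

Both A and B have characteristic polynomial (x + 1)^2 and minimal polynomial (x + 1)^2. Computing further, both have invariant factors (x + 1)^2. Hence A and B are similar.

Yes.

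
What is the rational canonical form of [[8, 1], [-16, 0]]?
R = [[0, -16], [1, 8]]

The invariant factors of A (the non-unit diagonal entries of the Smith normal form of xI - A over ℚ[x]) are (x - 4)^2, each dividing the next. The characteristic polynomial is their product, (x - 4)^2.

The rational canonical form is the block-diagonal matrix of companion matrices C(f_i):
R = [[0, -16], [1, 8]].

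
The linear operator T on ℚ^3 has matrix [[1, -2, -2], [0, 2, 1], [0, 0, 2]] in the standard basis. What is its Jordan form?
The characteristic polynomial is det(xI - A) = (x - 2)^2(x - 1), so the eigenvalues are 1 (algebraic multiplicity 1), 2 (algebraic multiplicity 2).

For λ = 1: algebraic multiplicity 1 gives one 1×1 block.

For λ = 2: rank(A - 2I) = 2, rank((A - 2I)^2) = 1. The eigenspace has dimension 3 - 2 = 1, so there is 1 Jordan block; the rank sequence gives block sizes [2].

Assembling the blocks gives the Jordan form J above.

J = [[1, 0, 0], [0, 2, 1], [0, 0, 2]]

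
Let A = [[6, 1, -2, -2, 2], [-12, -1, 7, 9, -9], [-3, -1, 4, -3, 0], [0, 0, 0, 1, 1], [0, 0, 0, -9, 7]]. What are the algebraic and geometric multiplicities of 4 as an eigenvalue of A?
algebraic multiplicity 2, geometric multiplicity 1

The characteristic polynomial is (x - 4)^2(x - 3)^3, so the factor x - 4 appears with exponent 2: the algebraic multiplicity is 2.

rank(A - 4I) = 4, so the eigenspace has dimension 5 - 4 = 1: the geometric multiplicity is 1.

Since 1 < 2, A is not diagonalizable.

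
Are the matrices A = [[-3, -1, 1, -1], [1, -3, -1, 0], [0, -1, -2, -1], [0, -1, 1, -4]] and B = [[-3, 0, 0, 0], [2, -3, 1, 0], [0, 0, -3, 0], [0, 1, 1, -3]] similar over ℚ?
Yes.

Two matrices over a field are similar if and only if they have the same invariant factors.

Both A and B have characteristic polynomial (x + 3)^4 and minimal polynomial (x + 3)^3. Computing further, both have invariant factors x + 3, (x + 3)^3. Hence A and B are similar.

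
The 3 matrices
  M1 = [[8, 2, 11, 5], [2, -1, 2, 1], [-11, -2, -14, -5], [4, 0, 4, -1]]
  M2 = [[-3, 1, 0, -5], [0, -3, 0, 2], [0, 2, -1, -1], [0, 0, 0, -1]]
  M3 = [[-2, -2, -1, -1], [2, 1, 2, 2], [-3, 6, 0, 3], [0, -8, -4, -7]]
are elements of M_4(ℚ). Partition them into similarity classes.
Characteristic polynomials: χ_{M1} = (x + 1)^2(x + 3)^2, χ_{M2} = (x + 1)^2(x + 3)^2, χ_{M3} = (x + 1)^2(x + 3)^2.

{M1, M2}: invariant factors (x + 1)^2(x + 3)^2.

{M3}: invariant factors x + 3, (x + 1)^2(x + 3).

Matrices are similar if and only if their invariant-factor lists agree; the partition into similarity classes is {M1, M2}, {M3}.

2 classes: {M1, M2}, {M3}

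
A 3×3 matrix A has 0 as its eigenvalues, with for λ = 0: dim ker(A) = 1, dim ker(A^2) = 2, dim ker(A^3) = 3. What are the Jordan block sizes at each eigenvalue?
Jordan blocks: (0, 3)

λ = 0: successive nullity increments [1, 1, 1] count blocks of size ≥ k; block sizes are [3].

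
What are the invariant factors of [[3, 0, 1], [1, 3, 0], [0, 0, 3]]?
(x - 3)^3

The Jordan structure of A has elementary divisors (x - 3)^3. Arranging the block sizes at each eigenvalue in decreasing order and taking row products gives the invariant factors.

Invariant factors (smallest first, each dividing the next): (x - 3)^3.

Check: the last factor (x - 3)^3 is the minimal polynomial, and the product (x - 3)^3 is the characteristic polynomial.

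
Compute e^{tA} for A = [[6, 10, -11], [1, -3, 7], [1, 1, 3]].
A has Jordan form J = [[-4, 0, 0], [0, 5, 1], [0, 0, 5]] with A = PJP^{-1}, so e^{tA} = P e^{tJ} P^{-1}.

For a Jordan block J_k(λ), e^{tJ_k(λ)} = e^{λt} · (I + tN + t^2 N^2/2! + ... + t^{k-1} N^{k-1}/(k-1)!) where N is the nilpotent superdiagonal part.

Assembling the blocks and conjugating back gives the entries of e^{tA} as shown above.

e^{tA} = [[(t + 1)*e^{5*t}, ((t + 1)*e^{9*t} - 1)*e^{-4*t}, (-(2*t + 1)*e^{9*t} + 1)*e^{-4*t}], [t*e^{5*t}, (t*e^{9*t} + 1)*e^{-4*t}, ((1 - 2*t)*e^{9*t} - 1)*e^{-4*t}], [t*e^{5*t}, t*e^{5*t}, (1 - 2*t)*e^{5*t}]]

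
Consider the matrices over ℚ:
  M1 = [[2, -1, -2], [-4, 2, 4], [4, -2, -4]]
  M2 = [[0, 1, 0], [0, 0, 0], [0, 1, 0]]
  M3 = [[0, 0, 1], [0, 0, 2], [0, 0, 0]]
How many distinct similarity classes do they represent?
1 class: {M1, M2, M3}

Characteristic polynomials: χ_{M1} = x^3, χ_{M2} = x^3, χ_{M3} = x^3.

{M1, M2, M3}: invariant factors x, x^2.

Matrices are similar if and only if their invariant-factor lists agree; the partition into similarity classes is {M1, M2, M3}.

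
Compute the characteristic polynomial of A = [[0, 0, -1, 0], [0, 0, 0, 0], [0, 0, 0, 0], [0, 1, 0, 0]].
χ_A(x) = x^4

xI - A = [[x, 0, 1, 0], [0, x, 0, 0], [0, 0, x, 0], [0, -1, 0, x]].

Expanding det(xI - A) along the first row:
det(xI - A) = + (x)·det([[x, 0, 0], [0, x, 0], [-1, 0, x]]) - (0)·det([[0, 0, 0], [0, x, 0], [0, 0, x]]) + (1)·det([[0, x, 0], [0, 0, 0], [0, -1, x]]) - (0)·det([[0, x, 0], [0, 0, x], [0, -1, 0]]).

Evaluating gives χ_A(x) = x^4.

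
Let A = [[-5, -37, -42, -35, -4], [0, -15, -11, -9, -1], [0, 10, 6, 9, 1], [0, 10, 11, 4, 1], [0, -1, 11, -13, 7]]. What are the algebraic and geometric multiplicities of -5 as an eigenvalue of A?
The characteristic polynomial is (x - 6)^2(x + 5)^3, so the factor x + 5 appears with exponent 3: the algebraic multiplicity is 3.

rank(A + 5I) = 3, so the eigenspace has dimension 5 - 3 = 2: the geometric multiplicity is 2.

Since 2 < 3, A is not diagonalizable.

algebraic multiplicity 3, geometric multiplicity 2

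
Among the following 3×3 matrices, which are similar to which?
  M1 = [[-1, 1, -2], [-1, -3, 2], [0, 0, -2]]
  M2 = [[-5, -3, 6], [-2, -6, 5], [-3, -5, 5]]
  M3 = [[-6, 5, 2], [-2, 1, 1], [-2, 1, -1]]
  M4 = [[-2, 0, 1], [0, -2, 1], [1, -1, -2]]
Characteristic polynomials: χ_{M1} = (x + 2)^3, χ_{M2} = (x + 2)^3, χ_{M3} = (x + 2)^3, χ_{M4} = (x + 2)^3.

{M1}: invariant factors x + 2, (x + 2)^2.

{M2, M3, M4}: invariant factors (x + 2)^3.

Matrices are similar if and only if their invariant-factor lists agree; the partition into similarity classes is {M1}, {M2, M3, M4}.

2 classes: {M1}, {M2, M3, M4}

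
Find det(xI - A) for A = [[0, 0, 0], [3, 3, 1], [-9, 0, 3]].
χ_A(x) = x(x - 3)^2

xI - A = [[x, 0, 0], [-3, x - 3, -1], [9, 0, x - 3]].

Expanding det(xI - A) along the first row:
det(xI - A) = + (x)·det([[x - 3, -1], [0, x - 3]]) - (0)·det([[-3, -1], [9, x - 3]]) + (0)·det([[-3, x - 3], [9, 0]]).

Evaluating gives χ_A(x) = x^3 - 6x^2 + 9x = x(x - 3)^2.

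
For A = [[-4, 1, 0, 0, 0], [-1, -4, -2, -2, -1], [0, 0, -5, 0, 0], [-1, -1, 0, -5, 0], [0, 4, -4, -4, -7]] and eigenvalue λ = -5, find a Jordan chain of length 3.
We seek v_1 ∈ ker((A + 5I)^3) \ ker((A + 5I)^2), then set v_{i+1} = (A + 5I) v_i.

One such chain is v_1 = [[0, 0, 1, 0, -3]]^T, v_2 = [[0, 1, 0, 0, 2]]^T, v_3 = [[1, -1, 0, -1, 0]]^T. Check: (A + 5I) v_3 = [[0, 0, 0, 0, 0]]^T = 0.

v_1 = [[0, 0, 1, 0, -3]]^T, v_2 = [[0, 1, 0, 0, 2]]^T, v_3 = [[1, -1, 0, -1, 0]]^T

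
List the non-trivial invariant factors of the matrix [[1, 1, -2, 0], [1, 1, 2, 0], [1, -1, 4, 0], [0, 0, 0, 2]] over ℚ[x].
x - 2, x - 2, (x - 2)^2

The Jordan structure of A has elementary divisors (x - 2)^2, (x - 2), (x - 2). Arranging the block sizes at each eigenvalue in decreasing order and taking row products gives the invariant factors.

Invariant factors (smallest first, each dividing the next): x - 2, x - 2, (x - 2)^2.

Check: the last factor (x - 2)^2 is the minimal polynomial, and the product (x - 2)^4 is the characteristic polynomial.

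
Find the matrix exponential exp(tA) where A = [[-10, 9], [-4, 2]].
A has Jordan form J = [[-4, 1], [0, -4]] with A = PJP^{-1}, so e^{tA} = P e^{tJ} P^{-1}.

For a Jordan block J_k(λ), e^{tJ_k(λ)} = e^{λt} · (I + tN + t^2 N^2/2! + ... + t^{k-1} N^{k-1}/(k-1)!) where N is the nilpotent superdiagonal part.

Assembling the blocks and conjugating back gives the entries of e^{tA} as shown above.

e^{tA} = [[(1 - 6*t)*e^{-4*t}, 9*t*e^{-4*t}], [-4*t*e^{-4*t}, (6*t + 1)*e^{-4*t}]]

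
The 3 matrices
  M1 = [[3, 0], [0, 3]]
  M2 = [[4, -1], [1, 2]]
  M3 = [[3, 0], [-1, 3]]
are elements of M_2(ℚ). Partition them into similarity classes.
2 classes: {M1}, {M2, M3}

Characteristic polynomials: χ_{M1} = (x - 3)^2, χ_{M2} = (x - 3)^2, χ_{M3} = (x - 3)^2.

{M1}: invariant factors x - 3, x - 3.

{M2, M3}: invariant factors (x - 3)^2.

Matrices are similar if and only if their invariant-factor lists agree; the partition into similarity classes is {M1}, {M2, M3}.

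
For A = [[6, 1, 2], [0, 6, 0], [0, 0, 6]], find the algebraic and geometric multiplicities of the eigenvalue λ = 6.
The characteristic polynomial is (x - 6)^3, so the factor x - 6 appears with exponent 3: the algebraic multiplicity is 3.

rank(A - 6I) = 1, so the eigenspace has dimension 3 - 1 = 2: the geometric multiplicity is 2.

Since 2 < 3, A is not diagonalizable.

algebraic multiplicity 3, geometric multiplicity 2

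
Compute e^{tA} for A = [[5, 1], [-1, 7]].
e^{tA} = [[(1 - t)*e^{6*t}, t*e^{6*t}], [-t*e^{6*t}, (t + 1)*e^{6*t}]]

A has Jordan form J = [[6, 1], [0, 6]] with A = PJP^{-1}, so e^{tA} = P e^{tJ} P^{-1}.

For a Jordan block J_k(λ), e^{tJ_k(λ)} = e^{λt} · (I + tN + t^2 N^2/2! + ... + t^{k-1} N^{k-1}/(k-1)!) where N is the nilpotent superdiagonal part.

Assembling the blocks and conjugating back gives the entries of e^{tA} as shown above.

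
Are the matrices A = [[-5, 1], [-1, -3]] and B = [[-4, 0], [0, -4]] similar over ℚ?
Both have characteristic polynomial (x + 4)^2, but the minimal polynomial of A is (x + 4)^2 while the minimal polynomial of B is x + 4. The minimal polynomial is a similarity invariant, so A and B are not similar.

No.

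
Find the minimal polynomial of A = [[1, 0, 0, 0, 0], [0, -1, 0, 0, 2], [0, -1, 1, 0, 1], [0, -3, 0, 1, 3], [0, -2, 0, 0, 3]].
m_A(x) = (x - 1)^2

The characteristic polynomial factors as (x - 1)^5. The minimal polynomial is ∏(x - λ)^{k_λ} where k_λ is the size of the largest Jordan block at λ.

For λ = 1: rank(A - I) = 1, and the largest Jordan block has size 2 (the smallest k with rank((A - I)^k) = rank((A - I)^(k+1))).

So m_A(x) = (x - 1)^2.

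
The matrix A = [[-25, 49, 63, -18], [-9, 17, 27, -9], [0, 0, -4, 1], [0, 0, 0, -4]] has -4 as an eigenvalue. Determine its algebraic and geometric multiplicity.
The characteristic polynomial is (x + 4)^4, so the factor x + 4 appears with exponent 4: the algebraic multiplicity is 4.

rank(A + 4I) = 2, so the eigenspace has dimension 4 - 2 = 2: the geometric multiplicity is 2.

Since 2 < 4, A is not diagonalizable.

algebraic multiplicity 4, geometric multiplicity 2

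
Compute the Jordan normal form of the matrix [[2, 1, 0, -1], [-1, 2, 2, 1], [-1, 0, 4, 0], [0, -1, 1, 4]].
The characteristic polynomial is det(xI - A) = (x - 3)^4, so the eigenvalues are 3 (algebraic multiplicity 4).

For λ = 3: rank(A - 3I) = 2, rank((A - 3I)^2) = 1, rank((A - 3I)^3) = 0. The eigenspace has dimension 4 - 2 = 2, so there are 2 Jordan blocks; the rank sequence gives block sizes [3, 1].

Assembling the blocks gives the Jordan form J above.

J = [[3, 1, 0, 0], [0, 3, 1, 0], [0, 0, 3, 0], [0, 0, 0, 3]]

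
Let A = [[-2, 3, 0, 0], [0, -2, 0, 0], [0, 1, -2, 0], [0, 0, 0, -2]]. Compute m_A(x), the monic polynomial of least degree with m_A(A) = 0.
The characteristic polynomial factors as (x + 2)^4. The minimal polynomial is ∏(x - λ)^{k_λ} where k_λ is the size of the largest Jordan block at λ.

For λ = -2: rank(A + 2I) = 1, and the largest Jordan block has size 2 (the smallest k with rank((A + 2I)^k) = rank((A + 2I)^(k+1))).

So m_A(x) = (x + 2)^2.

m_A(x) = (x + 2)^2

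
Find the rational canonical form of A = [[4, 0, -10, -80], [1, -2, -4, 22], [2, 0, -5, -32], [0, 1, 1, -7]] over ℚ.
R = [[0, 0, 0, -16], [1, 0, 0, -40], [0, 1, 0, -33], [0, 0, 1, -10]]

The invariant factors of A (the non-unit diagonal entries of the Smith normal form of xI - A over ℚ[x]) are (x + 1)^2(x + 4)^2, each dividing the next. The characteristic polynomial is their product, (x + 1)^2(x + 4)^2.

The rational canonical form is the block-diagonal matrix of companion matrices C(f_i):
R = [[0, 0, 0, -16], [1, 0, 0, -40], [0, 1, 0, -33], [0, 0, 1, -10]].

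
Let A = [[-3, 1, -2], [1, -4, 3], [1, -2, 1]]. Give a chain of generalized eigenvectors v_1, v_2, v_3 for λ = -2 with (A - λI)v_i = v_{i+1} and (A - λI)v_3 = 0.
v_1 = [[0, -1, 0]]^T, v_2 = [[-1, 2, 2]]^T, v_3 = [[-1, 1, 1]]^T

We seek v_1 ∈ ker((A + 2I)^3) \ ker((A + 2I)^2), then set v_{i+1} = (A + 2I) v_i.

One such chain is v_1 = [[0, -1, 0]]^T, v_2 = [[-1, 2, 2]]^T, v_3 = [[-1, 1, 1]]^T. Check: (A + 2I) v_3 = [[0, 0, 0]]^T = 0.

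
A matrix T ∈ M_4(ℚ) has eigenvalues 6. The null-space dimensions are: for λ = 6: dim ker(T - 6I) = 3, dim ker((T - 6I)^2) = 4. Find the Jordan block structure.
Jordan blocks: (6, 2), (6, 1), (6, 1)

λ = 6: successive nullity increments [3, 1] count blocks of size ≥ k; block sizes are [2, 1, 1].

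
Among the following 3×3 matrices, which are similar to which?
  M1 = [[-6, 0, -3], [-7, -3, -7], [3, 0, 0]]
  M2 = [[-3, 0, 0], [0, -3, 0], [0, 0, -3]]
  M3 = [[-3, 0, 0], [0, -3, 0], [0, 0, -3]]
Characteristic polynomials: χ_{M1} = (x + 3)^3, χ_{M2} = (x + 3)^3, χ_{M3} = (x + 3)^3.

{M1}: invariant factors x + 3, (x + 3)^2.

{M2, M3}: invariant factors x + 3, x + 3, x + 3.

Matrices are similar if and only if their invariant-factor lists agree; the partition into similarity classes is {M1}, {M2, M3}.

2 classes: {M1}, {M2, M3}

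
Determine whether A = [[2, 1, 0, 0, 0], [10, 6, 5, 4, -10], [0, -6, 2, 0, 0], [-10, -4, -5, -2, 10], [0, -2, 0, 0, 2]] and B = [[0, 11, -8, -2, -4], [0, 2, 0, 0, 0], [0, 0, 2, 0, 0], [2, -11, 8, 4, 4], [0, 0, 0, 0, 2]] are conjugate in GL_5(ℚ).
No.

Both have characteristic polynomial (x - 2)^5, but the minimal polynomial of A is (x - 2)^3 while the minimal polynomial of B is (x - 2)^2. The minimal polynomial is a similarity invariant, so A and B are not similar.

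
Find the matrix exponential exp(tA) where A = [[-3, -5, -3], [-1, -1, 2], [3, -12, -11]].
e^{tA} = [[(2*t + 1)*e^{-5*t}, t*(3*t - 5)*e^{-5*t}, t*(t - 3)*e^{-5*t}], [-t*e^{-5*t}, (-3*t^2 + 8*t + 2)*e^{-5*t}/2, t*(4 - t)*e^{-5*t}/2], [3*t*e^{-5*t}, 3*t*(3*t - 8)*e^{-5*t}/2, (3*t^2 - 12*t + 2)*e^{-5*t}/2]]

A has Jordan form J = [[-5, 1, 0], [0, -5, 1], [0, 0, -5]] with A = PJP^{-1}, so e^{tA} = P e^{tJ} P^{-1}.

For a Jordan block J_k(λ), e^{tJ_k(λ)} = e^{λt} · (I + tN + t^2 N^2/2! + ... + t^{k-1} N^{k-1}/(k-1)!) where N is the nilpotent superdiagonal part.

Assembling the blocks and conjugating back gives the entries of e^{tA} as shown above.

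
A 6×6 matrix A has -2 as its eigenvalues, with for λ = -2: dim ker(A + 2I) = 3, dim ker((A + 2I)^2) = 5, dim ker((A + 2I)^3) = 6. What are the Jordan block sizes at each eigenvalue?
Jordan blocks: (-2, 3), (-2, 2), (-2, 1)

λ = -2: successive nullity increments [3, 2, 1] count blocks of size ≥ k; block sizes are [3, 2, 1].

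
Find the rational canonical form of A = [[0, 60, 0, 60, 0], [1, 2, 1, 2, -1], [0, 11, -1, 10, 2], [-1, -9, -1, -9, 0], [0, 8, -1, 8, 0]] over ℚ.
The invariant factors of A (the non-unit diagonal entries of the Smith normal form of xI - A over ℚ[x]) are (x + 3)(x + 5)(x^3 + x - 4), each dividing the next. The characteristic polynomial is their product, (x + 3)(x + 5)(x^3 + x - 4).

The rational canonical form is the block-diagonal matrix of companion matrices C(f_i):
R = [[0, 0, 0, 0, 60], [1, 0, 0, 0, 17], [0, 1, 0, 0, -4], [0, 0, 1, 0, -16], [0, 0, 0, 1, -8]].

Note the characteristic polynomial does not split into linear factors over ℚ, so A has no Jordan form over ℚ; the rational canonical form exists over any field.

R = [[0, 0, 0, 0, 60], [1, 0, 0, 0, 17], [0, 1, 0, 0, -4], [0, 0, 1, 0, -16], [0, 0, 0, 1, -8]]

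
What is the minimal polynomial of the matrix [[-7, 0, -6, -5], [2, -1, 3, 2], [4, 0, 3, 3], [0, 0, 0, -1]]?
The characteristic polynomial factors as (x + 1)^3(x + 3). The minimal polynomial is ∏(x - λ)^{k_λ} where k_λ is the size of the largest Jordan block at λ.

For λ = -3: rank(A + 3I) = 3, and the largest Jordan block has size 1 (the smallest k with rank((A + 3I)^k) = rank((A + 3I)^(k+1))).
For λ = -1: rank(A + I) = 3, and the largest Jordan block has size 3 (the smallest k with rank((A + I)^k) = rank((A + I)^(k+1))).

So m_A(x) = (x + 1)^3(x + 3).

m_A(x) = (x + 1)^3(x + 3)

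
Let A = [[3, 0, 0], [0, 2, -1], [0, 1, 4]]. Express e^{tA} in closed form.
A has Jordan form J = [[3, 1, 0], [0, 3, 0], [0, 0, 3]] with A = PJP^{-1}, so e^{tA} = P e^{tJ} P^{-1}.

For a Jordan block J_k(λ), e^{tJ_k(λ)} = e^{λt} · (I + tN + t^2 N^2/2! + ... + t^{k-1} N^{k-1}/(k-1)!) where N is the nilpotent superdiagonal part.

Assembling the blocks and conjugating back gives the entries of e^{tA} as shown above.

e^{tA} = [[e^{3*t}, 0, 0], [0, (1 - t)*e^{3*t}, -t*e^{3*t}], [0, t*e^{3*t}, (t + 1)*e^{3*t}]]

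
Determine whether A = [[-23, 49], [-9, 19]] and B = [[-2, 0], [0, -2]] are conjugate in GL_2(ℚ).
Both have characteristic polynomial (x + 2)^2, but the minimal polynomial of A is (x + 2)^2 while the minimal polynomial of B is x + 2. The minimal polynomial is a similarity invariant, so A and B are not similar.

No.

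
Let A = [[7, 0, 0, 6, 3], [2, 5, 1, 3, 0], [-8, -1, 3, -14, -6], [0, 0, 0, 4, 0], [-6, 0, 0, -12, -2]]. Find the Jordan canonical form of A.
The characteristic polynomial is det(xI - A) = (x - 4)^4(x - 1), so the eigenvalues are 1 (algebraic multiplicity 1), 4 (algebraic multiplicity 4).

For λ = 1: algebraic multiplicity 1 gives one 1×1 block.

For λ = 4: rank(A - 4I) = 3, rank((A - 4I)^2) = 2, rank((A - 4I)^3) = 1. The eigenspace has dimension 5 - 3 = 2, so there are 2 Jordan blocks; the rank sequence gives block sizes [3, 1].

Assembling the blocks gives the Jordan form J above.

J = [[1, 0, 0, 0, 0], [0, 4, 1, 0, 0], [0, 0, 4, 1, 0], [0, 0, 0, 4, 0], [0, 0, 0, 0, 4]]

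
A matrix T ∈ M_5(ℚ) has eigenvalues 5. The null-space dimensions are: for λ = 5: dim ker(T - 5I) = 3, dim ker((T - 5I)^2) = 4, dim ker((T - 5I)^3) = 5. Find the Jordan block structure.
λ = 5: successive nullity increments [3, 1, 1] count blocks of size ≥ k; block sizes are [3, 1, 1].

Jordan blocks: (5, 3), (5, 1), (5, 1)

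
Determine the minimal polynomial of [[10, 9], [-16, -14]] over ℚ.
The characteristic polynomial factors as (x + 2)^2. The minimal polynomial is ∏(x - λ)^{k_λ} where k_λ is the size of the largest Jordan block at λ.

For λ = -2: rank(A + 2I) = 1, and the largest Jordan block has size 2 (the smallest k with rank((A + 2I)^k) = rank((A + 2I)^(k+1))).

So m_A(x) = (x + 2)^2.

m_A(x) = (x + 2)^2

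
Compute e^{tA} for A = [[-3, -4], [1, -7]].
e^{tA} = [[(2*t + 1)*e^{-5*t}, -4*t*e^{-5*t}], [t*e^{-5*t}, (1 - 2*t)*e^{-5*t}]]

A has Jordan form J = [[-5, 1], [0, -5]] with A = PJP^{-1}, so e^{tA} = P e^{tJ} P^{-1}.

For a Jordan block J_k(λ), e^{tJ_k(λ)} = e^{λt} · (I + tN + t^2 N^2/2! + ... + t^{k-1} N^{k-1}/(k-1)!) where N is the nilpotent superdiagonal part.

Assembling the blocks and conjugating back gives the entries of e^{tA} as shown above.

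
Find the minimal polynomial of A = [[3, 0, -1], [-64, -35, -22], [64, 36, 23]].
The characteristic polynomial factors as (x - 1)(x + 5)^2. The minimal polynomial is ∏(x - λ)^{k_λ} where k_λ is the size of the largest Jordan block at λ.

For λ = -5: rank(A + 5I) = 2, and the largest Jordan block has size 2 (the smallest k with rank((A + 5I)^k) = rank((A + 5I)^(k+1))).
For λ = 1: rank(A - I) = 2, and the largest Jordan block has size 1 (the smallest k with rank((A - I)^k) = rank((A - I)^(k+1))).

So m_A(x) = (x - 1)(x + 5)^2.

m_A(x) = (x - 1)(x + 5)^2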